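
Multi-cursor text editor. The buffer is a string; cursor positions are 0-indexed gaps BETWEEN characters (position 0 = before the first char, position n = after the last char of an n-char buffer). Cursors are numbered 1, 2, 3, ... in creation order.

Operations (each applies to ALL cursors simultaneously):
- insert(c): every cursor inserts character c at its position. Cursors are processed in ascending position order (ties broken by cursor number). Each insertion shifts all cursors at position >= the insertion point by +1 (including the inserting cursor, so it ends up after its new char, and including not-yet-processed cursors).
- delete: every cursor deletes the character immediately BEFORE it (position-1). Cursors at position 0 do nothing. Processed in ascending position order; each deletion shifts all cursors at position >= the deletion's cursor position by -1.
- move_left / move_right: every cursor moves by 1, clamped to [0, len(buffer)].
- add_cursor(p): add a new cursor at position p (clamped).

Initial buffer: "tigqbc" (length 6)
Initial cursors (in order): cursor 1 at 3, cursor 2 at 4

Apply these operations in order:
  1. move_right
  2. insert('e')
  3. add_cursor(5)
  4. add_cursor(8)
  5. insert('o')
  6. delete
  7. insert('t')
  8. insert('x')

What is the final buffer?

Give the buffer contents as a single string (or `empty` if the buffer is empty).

Answer: tigqettxxbetxctx

Derivation:
After op 1 (move_right): buffer="tigqbc" (len 6), cursors c1@4 c2@5, authorship ......
After op 2 (insert('e')): buffer="tigqebec" (len 8), cursors c1@5 c2@7, authorship ....1.2.
After op 3 (add_cursor(5)): buffer="tigqebec" (len 8), cursors c1@5 c3@5 c2@7, authorship ....1.2.
After op 4 (add_cursor(8)): buffer="tigqebec" (len 8), cursors c1@5 c3@5 c2@7 c4@8, authorship ....1.2.
After op 5 (insert('o')): buffer="tigqeoobeoco" (len 12), cursors c1@7 c3@7 c2@10 c4@12, authorship ....113.22.4
After op 6 (delete): buffer="tigqebec" (len 8), cursors c1@5 c3@5 c2@7 c4@8, authorship ....1.2.
After op 7 (insert('t')): buffer="tigqettbetct" (len 12), cursors c1@7 c3@7 c2@10 c4@12, authorship ....113.22.4
After op 8 (insert('x')): buffer="tigqettxxbetxctx" (len 16), cursors c1@9 c3@9 c2@13 c4@16, authorship ....11313.222.44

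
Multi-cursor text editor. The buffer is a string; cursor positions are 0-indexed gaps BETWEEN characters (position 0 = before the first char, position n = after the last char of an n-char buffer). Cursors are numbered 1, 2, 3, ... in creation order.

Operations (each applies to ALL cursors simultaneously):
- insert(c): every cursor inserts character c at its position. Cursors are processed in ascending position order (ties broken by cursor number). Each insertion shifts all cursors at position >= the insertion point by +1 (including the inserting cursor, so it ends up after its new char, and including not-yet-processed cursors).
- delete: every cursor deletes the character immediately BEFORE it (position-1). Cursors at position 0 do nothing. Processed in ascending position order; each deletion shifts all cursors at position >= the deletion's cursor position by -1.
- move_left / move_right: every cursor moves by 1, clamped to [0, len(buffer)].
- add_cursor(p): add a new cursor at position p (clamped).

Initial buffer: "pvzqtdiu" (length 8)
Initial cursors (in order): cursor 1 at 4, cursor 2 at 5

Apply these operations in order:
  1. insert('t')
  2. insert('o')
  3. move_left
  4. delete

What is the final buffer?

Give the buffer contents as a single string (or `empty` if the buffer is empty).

Answer: pvzqotodiu

Derivation:
After op 1 (insert('t')): buffer="pvzqtttdiu" (len 10), cursors c1@5 c2@7, authorship ....1.2...
After op 2 (insert('o')): buffer="pvzqtottodiu" (len 12), cursors c1@6 c2@9, authorship ....11.22...
After op 3 (move_left): buffer="pvzqtottodiu" (len 12), cursors c1@5 c2@8, authorship ....11.22...
After op 4 (delete): buffer="pvzqotodiu" (len 10), cursors c1@4 c2@6, authorship ....1.2...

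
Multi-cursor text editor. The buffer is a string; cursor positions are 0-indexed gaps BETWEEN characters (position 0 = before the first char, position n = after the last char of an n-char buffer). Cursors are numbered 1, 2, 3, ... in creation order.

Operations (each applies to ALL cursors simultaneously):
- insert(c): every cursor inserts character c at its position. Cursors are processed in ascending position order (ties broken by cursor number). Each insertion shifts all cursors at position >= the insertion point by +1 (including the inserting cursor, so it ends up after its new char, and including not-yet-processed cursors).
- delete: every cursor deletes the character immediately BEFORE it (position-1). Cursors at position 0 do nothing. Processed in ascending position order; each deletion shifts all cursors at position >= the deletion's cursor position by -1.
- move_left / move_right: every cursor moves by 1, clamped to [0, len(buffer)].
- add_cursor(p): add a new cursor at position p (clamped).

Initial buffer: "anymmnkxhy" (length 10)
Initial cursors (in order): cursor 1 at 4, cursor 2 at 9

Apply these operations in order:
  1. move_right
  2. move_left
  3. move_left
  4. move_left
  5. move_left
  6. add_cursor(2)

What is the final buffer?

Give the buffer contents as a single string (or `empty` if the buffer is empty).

After op 1 (move_right): buffer="anymmnkxhy" (len 10), cursors c1@5 c2@10, authorship ..........
After op 2 (move_left): buffer="anymmnkxhy" (len 10), cursors c1@4 c2@9, authorship ..........
After op 3 (move_left): buffer="anymmnkxhy" (len 10), cursors c1@3 c2@8, authorship ..........
After op 4 (move_left): buffer="anymmnkxhy" (len 10), cursors c1@2 c2@7, authorship ..........
After op 5 (move_left): buffer="anymmnkxhy" (len 10), cursors c1@1 c2@6, authorship ..........
After op 6 (add_cursor(2)): buffer="anymmnkxhy" (len 10), cursors c1@1 c3@2 c2@6, authorship ..........

Answer: anymmnkxhy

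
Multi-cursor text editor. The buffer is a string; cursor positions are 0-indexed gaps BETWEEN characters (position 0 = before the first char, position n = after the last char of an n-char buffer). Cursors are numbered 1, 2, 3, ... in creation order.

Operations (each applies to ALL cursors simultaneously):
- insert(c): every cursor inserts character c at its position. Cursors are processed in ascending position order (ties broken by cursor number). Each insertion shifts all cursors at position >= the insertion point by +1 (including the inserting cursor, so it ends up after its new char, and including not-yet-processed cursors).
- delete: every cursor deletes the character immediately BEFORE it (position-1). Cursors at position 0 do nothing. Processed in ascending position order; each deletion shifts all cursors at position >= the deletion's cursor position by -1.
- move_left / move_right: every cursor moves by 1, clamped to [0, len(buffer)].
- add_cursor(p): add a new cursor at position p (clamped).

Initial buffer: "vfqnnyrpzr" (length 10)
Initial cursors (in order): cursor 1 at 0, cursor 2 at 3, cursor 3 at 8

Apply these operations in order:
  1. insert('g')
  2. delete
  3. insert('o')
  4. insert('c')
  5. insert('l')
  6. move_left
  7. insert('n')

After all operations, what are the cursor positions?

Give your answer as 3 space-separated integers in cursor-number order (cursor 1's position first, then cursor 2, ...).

After op 1 (insert('g')): buffer="gvfqgnnyrpgzr" (len 13), cursors c1@1 c2@5 c3@11, authorship 1...2.....3..
After op 2 (delete): buffer="vfqnnyrpzr" (len 10), cursors c1@0 c2@3 c3@8, authorship ..........
After op 3 (insert('o')): buffer="ovfqonnyrpozr" (len 13), cursors c1@1 c2@5 c3@11, authorship 1...2.....3..
After op 4 (insert('c')): buffer="ocvfqocnnyrpoczr" (len 16), cursors c1@2 c2@7 c3@14, authorship 11...22.....33..
After op 5 (insert('l')): buffer="oclvfqoclnnyrpoclzr" (len 19), cursors c1@3 c2@9 c3@17, authorship 111...222.....333..
After op 6 (move_left): buffer="oclvfqoclnnyrpoclzr" (len 19), cursors c1@2 c2@8 c3@16, authorship 111...222.....333..
After op 7 (insert('n')): buffer="ocnlvfqocnlnnyrpocnlzr" (len 22), cursors c1@3 c2@10 c3@19, authorship 1111...2222.....3333..

Answer: 3 10 19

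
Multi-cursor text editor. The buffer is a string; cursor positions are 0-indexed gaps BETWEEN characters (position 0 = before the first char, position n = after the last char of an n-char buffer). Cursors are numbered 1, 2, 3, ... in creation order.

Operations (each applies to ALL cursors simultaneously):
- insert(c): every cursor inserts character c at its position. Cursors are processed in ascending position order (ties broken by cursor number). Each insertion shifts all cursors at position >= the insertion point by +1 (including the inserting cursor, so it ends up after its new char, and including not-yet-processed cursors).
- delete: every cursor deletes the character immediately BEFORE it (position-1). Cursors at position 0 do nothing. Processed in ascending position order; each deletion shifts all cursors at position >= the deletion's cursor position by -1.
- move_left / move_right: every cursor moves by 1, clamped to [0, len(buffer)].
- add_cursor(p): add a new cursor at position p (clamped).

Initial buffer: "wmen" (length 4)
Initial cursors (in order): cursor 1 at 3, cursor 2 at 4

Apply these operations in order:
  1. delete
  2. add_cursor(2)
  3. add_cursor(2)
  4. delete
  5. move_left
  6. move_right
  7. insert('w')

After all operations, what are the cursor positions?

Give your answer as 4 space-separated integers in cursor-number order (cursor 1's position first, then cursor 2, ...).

Answer: 4 4 4 4

Derivation:
After op 1 (delete): buffer="wm" (len 2), cursors c1@2 c2@2, authorship ..
After op 2 (add_cursor(2)): buffer="wm" (len 2), cursors c1@2 c2@2 c3@2, authorship ..
After op 3 (add_cursor(2)): buffer="wm" (len 2), cursors c1@2 c2@2 c3@2 c4@2, authorship ..
After op 4 (delete): buffer="" (len 0), cursors c1@0 c2@0 c3@0 c4@0, authorship 
After op 5 (move_left): buffer="" (len 0), cursors c1@0 c2@0 c3@0 c4@0, authorship 
After op 6 (move_right): buffer="" (len 0), cursors c1@0 c2@0 c3@0 c4@0, authorship 
After op 7 (insert('w')): buffer="wwww" (len 4), cursors c1@4 c2@4 c3@4 c4@4, authorship 1234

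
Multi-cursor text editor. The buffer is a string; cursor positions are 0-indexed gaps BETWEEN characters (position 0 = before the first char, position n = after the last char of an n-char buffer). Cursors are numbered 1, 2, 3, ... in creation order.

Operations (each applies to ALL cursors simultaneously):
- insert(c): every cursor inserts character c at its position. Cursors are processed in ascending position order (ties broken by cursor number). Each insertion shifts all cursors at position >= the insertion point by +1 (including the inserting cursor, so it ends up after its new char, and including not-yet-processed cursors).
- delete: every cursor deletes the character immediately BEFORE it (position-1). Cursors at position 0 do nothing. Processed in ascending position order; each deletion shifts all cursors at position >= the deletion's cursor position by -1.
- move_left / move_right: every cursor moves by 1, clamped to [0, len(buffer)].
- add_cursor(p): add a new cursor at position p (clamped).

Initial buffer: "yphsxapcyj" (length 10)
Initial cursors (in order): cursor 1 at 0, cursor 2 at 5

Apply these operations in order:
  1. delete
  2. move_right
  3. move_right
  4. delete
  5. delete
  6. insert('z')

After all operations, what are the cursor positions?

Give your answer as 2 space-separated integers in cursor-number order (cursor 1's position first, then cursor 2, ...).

After op 1 (delete): buffer="yphsapcyj" (len 9), cursors c1@0 c2@4, authorship .........
After op 2 (move_right): buffer="yphsapcyj" (len 9), cursors c1@1 c2@5, authorship .........
After op 3 (move_right): buffer="yphsapcyj" (len 9), cursors c1@2 c2@6, authorship .........
After op 4 (delete): buffer="yhsacyj" (len 7), cursors c1@1 c2@4, authorship .......
After op 5 (delete): buffer="hscyj" (len 5), cursors c1@0 c2@2, authorship .....
After op 6 (insert('z')): buffer="zhszcyj" (len 7), cursors c1@1 c2@4, authorship 1..2...

Answer: 1 4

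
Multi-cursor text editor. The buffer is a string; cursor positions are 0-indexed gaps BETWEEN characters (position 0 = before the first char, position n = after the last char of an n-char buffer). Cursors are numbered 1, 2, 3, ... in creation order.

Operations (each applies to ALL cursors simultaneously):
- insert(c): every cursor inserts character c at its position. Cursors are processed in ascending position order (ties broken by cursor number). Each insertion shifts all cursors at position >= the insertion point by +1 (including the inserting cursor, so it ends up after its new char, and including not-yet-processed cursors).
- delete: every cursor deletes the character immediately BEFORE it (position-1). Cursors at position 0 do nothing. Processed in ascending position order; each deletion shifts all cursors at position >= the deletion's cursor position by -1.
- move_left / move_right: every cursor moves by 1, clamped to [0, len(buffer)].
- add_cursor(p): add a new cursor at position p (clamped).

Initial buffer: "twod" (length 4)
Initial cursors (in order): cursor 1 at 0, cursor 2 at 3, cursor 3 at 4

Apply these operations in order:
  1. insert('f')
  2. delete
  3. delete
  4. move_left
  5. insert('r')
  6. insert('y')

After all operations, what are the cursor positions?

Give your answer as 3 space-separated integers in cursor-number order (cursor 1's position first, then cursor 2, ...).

After op 1 (insert('f')): buffer="ftwofdf" (len 7), cursors c1@1 c2@5 c3@7, authorship 1...2.3
After op 2 (delete): buffer="twod" (len 4), cursors c1@0 c2@3 c3@4, authorship ....
After op 3 (delete): buffer="tw" (len 2), cursors c1@0 c2@2 c3@2, authorship ..
After op 4 (move_left): buffer="tw" (len 2), cursors c1@0 c2@1 c3@1, authorship ..
After op 5 (insert('r')): buffer="rtrrw" (len 5), cursors c1@1 c2@4 c3@4, authorship 1.23.
After op 6 (insert('y')): buffer="rytrryyw" (len 8), cursors c1@2 c2@7 c3@7, authorship 11.2323.

Answer: 2 7 7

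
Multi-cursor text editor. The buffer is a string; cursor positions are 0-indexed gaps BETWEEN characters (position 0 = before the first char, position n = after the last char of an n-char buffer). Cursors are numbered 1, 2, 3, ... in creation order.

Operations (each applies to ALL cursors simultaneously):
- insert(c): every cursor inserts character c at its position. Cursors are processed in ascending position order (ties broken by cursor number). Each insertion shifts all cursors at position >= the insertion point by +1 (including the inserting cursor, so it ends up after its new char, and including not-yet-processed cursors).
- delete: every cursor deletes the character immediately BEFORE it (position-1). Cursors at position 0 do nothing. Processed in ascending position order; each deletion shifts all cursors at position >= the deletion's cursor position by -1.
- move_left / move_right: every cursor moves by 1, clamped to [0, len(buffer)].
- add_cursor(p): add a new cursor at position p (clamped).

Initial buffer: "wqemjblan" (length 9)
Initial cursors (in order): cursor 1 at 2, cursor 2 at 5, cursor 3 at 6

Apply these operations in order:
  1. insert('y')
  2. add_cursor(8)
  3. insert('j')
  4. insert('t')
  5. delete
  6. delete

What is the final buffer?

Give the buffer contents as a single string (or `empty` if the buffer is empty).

Answer: wqyemjybylan

Derivation:
After op 1 (insert('y')): buffer="wqyemjybylan" (len 12), cursors c1@3 c2@7 c3@9, authorship ..1...2.3...
After op 2 (add_cursor(8)): buffer="wqyemjybylan" (len 12), cursors c1@3 c2@7 c4@8 c3@9, authorship ..1...2.3...
After op 3 (insert('j')): buffer="wqyjemjyjbjyjlan" (len 16), cursors c1@4 c2@9 c4@11 c3@13, authorship ..11...22.433...
After op 4 (insert('t')): buffer="wqyjtemjyjtbjtyjtlan" (len 20), cursors c1@5 c2@11 c4@14 c3@17, authorship ..111...222.44333...
After op 5 (delete): buffer="wqyjemjyjbjyjlan" (len 16), cursors c1@4 c2@9 c4@11 c3@13, authorship ..11...22.433...
After op 6 (delete): buffer="wqyemjybylan" (len 12), cursors c1@3 c2@7 c4@8 c3@9, authorship ..1...2.3...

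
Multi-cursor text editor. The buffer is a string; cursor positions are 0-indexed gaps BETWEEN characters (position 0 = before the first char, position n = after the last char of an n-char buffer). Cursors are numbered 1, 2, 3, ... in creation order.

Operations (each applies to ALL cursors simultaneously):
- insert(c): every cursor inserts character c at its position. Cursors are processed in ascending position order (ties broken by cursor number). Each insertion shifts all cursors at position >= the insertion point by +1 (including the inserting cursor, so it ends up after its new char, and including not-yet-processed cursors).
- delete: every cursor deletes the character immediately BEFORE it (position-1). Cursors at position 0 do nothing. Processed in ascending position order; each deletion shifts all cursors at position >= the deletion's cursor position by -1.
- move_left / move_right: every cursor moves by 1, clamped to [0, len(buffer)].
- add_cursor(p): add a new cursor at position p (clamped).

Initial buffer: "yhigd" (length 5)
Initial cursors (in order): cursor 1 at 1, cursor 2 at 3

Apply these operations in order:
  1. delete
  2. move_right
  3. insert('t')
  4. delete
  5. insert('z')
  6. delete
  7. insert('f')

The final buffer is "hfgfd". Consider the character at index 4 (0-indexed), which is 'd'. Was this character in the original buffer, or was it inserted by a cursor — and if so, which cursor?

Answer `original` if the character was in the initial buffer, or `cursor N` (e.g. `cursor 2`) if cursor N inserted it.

After op 1 (delete): buffer="hgd" (len 3), cursors c1@0 c2@1, authorship ...
After op 2 (move_right): buffer="hgd" (len 3), cursors c1@1 c2@2, authorship ...
After op 3 (insert('t')): buffer="htgtd" (len 5), cursors c1@2 c2@4, authorship .1.2.
After op 4 (delete): buffer="hgd" (len 3), cursors c1@1 c2@2, authorship ...
After op 5 (insert('z')): buffer="hzgzd" (len 5), cursors c1@2 c2@4, authorship .1.2.
After op 6 (delete): buffer="hgd" (len 3), cursors c1@1 c2@2, authorship ...
After op 7 (insert('f')): buffer="hfgfd" (len 5), cursors c1@2 c2@4, authorship .1.2.
Authorship (.=original, N=cursor N): . 1 . 2 .
Index 4: author = original

Answer: original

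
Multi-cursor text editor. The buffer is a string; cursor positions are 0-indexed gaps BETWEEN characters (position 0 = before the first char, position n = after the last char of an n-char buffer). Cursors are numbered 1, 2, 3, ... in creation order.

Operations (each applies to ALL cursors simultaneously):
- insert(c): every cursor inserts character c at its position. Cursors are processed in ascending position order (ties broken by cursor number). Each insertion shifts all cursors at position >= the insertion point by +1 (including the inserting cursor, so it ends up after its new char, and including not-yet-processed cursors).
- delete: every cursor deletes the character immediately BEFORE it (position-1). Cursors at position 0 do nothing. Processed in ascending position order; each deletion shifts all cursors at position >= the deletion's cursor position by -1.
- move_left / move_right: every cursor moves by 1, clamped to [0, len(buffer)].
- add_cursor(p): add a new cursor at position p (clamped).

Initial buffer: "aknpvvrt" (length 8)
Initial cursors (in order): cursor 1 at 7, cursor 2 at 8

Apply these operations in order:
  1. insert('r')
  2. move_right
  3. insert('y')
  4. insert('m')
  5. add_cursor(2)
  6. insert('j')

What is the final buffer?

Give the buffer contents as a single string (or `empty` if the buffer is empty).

Answer: akjnpvvrrtymjrymj

Derivation:
After op 1 (insert('r')): buffer="aknpvvrrtr" (len 10), cursors c1@8 c2@10, authorship .......1.2
After op 2 (move_right): buffer="aknpvvrrtr" (len 10), cursors c1@9 c2@10, authorship .......1.2
After op 3 (insert('y')): buffer="aknpvvrrtyry" (len 12), cursors c1@10 c2@12, authorship .......1.122
After op 4 (insert('m')): buffer="aknpvvrrtymrym" (len 14), cursors c1@11 c2@14, authorship .......1.11222
After op 5 (add_cursor(2)): buffer="aknpvvrrtymrym" (len 14), cursors c3@2 c1@11 c2@14, authorship .......1.11222
After op 6 (insert('j')): buffer="akjnpvvrrtymjrymj" (len 17), cursors c3@3 c1@13 c2@17, authorship ..3.....1.1112222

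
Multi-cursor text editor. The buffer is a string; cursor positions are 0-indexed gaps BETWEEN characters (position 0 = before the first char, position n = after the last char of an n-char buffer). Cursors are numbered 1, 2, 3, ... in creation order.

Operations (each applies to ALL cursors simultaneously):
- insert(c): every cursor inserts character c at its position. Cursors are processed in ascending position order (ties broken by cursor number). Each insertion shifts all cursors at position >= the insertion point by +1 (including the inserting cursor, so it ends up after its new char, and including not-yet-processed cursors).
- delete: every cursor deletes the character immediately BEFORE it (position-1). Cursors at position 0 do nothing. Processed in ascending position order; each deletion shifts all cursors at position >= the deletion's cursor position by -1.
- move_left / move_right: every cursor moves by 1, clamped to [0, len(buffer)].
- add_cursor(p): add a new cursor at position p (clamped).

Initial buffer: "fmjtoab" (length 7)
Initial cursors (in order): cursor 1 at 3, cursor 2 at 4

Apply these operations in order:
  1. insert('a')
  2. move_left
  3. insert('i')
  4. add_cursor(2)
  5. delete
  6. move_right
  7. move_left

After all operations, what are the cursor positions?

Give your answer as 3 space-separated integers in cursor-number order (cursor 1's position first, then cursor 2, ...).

Answer: 2 4 1

Derivation:
After op 1 (insert('a')): buffer="fmjataoab" (len 9), cursors c1@4 c2@6, authorship ...1.2...
After op 2 (move_left): buffer="fmjataoab" (len 9), cursors c1@3 c2@5, authorship ...1.2...
After op 3 (insert('i')): buffer="fmjiatiaoab" (len 11), cursors c1@4 c2@7, authorship ...11.22...
After op 4 (add_cursor(2)): buffer="fmjiatiaoab" (len 11), cursors c3@2 c1@4 c2@7, authorship ...11.22...
After op 5 (delete): buffer="fjataoab" (len 8), cursors c3@1 c1@2 c2@4, authorship ..1.2...
After op 6 (move_right): buffer="fjataoab" (len 8), cursors c3@2 c1@3 c2@5, authorship ..1.2...
After op 7 (move_left): buffer="fjataoab" (len 8), cursors c3@1 c1@2 c2@4, authorship ..1.2...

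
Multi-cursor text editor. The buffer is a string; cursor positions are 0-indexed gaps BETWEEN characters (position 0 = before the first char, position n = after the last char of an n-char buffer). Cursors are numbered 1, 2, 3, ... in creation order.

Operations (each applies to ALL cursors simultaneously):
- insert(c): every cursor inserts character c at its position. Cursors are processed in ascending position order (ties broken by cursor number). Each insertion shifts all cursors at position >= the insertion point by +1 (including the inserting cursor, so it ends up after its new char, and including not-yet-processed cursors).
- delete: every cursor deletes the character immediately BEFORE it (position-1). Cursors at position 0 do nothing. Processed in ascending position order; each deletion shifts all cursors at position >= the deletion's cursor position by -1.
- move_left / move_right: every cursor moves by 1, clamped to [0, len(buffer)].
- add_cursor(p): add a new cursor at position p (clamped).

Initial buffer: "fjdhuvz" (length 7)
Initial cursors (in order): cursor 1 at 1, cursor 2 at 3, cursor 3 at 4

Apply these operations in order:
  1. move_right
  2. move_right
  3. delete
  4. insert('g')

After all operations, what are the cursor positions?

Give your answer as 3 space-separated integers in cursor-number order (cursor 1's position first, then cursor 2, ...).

After op 1 (move_right): buffer="fjdhuvz" (len 7), cursors c1@2 c2@4 c3@5, authorship .......
After op 2 (move_right): buffer="fjdhuvz" (len 7), cursors c1@3 c2@5 c3@6, authorship .......
After op 3 (delete): buffer="fjhz" (len 4), cursors c1@2 c2@3 c3@3, authorship ....
After op 4 (insert('g')): buffer="fjghggz" (len 7), cursors c1@3 c2@6 c3@6, authorship ..1.23.

Answer: 3 6 6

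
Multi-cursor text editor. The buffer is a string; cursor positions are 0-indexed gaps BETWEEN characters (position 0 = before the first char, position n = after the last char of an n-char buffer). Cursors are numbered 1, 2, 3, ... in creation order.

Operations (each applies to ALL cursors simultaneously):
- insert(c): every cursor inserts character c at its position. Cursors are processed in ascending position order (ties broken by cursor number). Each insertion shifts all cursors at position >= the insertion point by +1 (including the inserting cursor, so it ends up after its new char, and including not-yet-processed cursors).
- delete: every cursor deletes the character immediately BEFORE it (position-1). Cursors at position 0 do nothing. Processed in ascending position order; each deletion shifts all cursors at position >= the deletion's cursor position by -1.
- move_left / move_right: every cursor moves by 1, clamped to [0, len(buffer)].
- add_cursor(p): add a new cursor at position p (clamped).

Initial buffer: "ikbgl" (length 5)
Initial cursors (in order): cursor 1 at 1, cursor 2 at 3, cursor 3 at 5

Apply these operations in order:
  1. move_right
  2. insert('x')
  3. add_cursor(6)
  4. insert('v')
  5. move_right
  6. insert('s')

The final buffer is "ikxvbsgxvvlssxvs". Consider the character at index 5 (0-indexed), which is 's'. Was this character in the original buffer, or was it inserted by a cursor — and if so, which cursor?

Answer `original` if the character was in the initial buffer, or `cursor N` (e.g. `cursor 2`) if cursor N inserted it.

Answer: cursor 1

Derivation:
After op 1 (move_right): buffer="ikbgl" (len 5), cursors c1@2 c2@4 c3@5, authorship .....
After op 2 (insert('x')): buffer="ikxbgxlx" (len 8), cursors c1@3 c2@6 c3@8, authorship ..1..2.3
After op 3 (add_cursor(6)): buffer="ikxbgxlx" (len 8), cursors c1@3 c2@6 c4@6 c3@8, authorship ..1..2.3
After op 4 (insert('v')): buffer="ikxvbgxvvlxv" (len 12), cursors c1@4 c2@9 c4@9 c3@12, authorship ..11..224.33
After op 5 (move_right): buffer="ikxvbgxvvlxv" (len 12), cursors c1@5 c2@10 c4@10 c3@12, authorship ..11..224.33
After op 6 (insert('s')): buffer="ikxvbsgxvvlssxvs" (len 16), cursors c1@6 c2@13 c4@13 c3@16, authorship ..11.1.224.24333
Authorship (.=original, N=cursor N): . . 1 1 . 1 . 2 2 4 . 2 4 3 3 3
Index 5: author = 1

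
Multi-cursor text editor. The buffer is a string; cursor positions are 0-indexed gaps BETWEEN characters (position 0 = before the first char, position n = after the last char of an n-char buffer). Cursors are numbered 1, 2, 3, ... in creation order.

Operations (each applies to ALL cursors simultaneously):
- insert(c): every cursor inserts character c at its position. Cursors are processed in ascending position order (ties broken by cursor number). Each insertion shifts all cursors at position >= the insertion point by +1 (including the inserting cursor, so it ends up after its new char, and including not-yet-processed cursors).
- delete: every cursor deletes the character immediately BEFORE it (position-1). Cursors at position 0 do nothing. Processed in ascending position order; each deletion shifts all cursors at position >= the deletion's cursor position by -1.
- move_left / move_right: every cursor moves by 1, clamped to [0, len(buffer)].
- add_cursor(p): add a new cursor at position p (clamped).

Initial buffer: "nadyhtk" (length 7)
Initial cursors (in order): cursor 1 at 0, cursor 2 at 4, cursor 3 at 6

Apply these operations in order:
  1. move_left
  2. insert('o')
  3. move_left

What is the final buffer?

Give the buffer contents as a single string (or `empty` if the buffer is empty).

After op 1 (move_left): buffer="nadyhtk" (len 7), cursors c1@0 c2@3 c3@5, authorship .......
After op 2 (insert('o')): buffer="onadoyhotk" (len 10), cursors c1@1 c2@5 c3@8, authorship 1...2..3..
After op 3 (move_left): buffer="onadoyhotk" (len 10), cursors c1@0 c2@4 c3@7, authorship 1...2..3..

Answer: onadoyhotk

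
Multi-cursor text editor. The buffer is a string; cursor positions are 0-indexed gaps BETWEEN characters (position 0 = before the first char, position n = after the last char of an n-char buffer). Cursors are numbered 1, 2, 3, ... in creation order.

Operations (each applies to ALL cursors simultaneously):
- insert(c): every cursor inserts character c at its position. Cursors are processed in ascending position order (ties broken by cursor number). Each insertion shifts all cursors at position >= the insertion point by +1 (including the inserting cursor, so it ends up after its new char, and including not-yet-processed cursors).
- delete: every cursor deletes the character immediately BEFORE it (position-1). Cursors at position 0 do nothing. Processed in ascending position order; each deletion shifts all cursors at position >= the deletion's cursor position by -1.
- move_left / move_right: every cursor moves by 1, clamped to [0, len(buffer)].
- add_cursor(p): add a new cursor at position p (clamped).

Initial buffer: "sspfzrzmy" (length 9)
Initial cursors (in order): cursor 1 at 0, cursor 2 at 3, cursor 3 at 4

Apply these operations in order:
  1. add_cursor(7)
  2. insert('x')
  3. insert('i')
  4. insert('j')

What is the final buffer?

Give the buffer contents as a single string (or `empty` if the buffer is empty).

After op 1 (add_cursor(7)): buffer="sspfzrzmy" (len 9), cursors c1@0 c2@3 c3@4 c4@7, authorship .........
After op 2 (insert('x')): buffer="xsspxfxzrzxmy" (len 13), cursors c1@1 c2@5 c3@7 c4@11, authorship 1...2.3...4..
After op 3 (insert('i')): buffer="xisspxifxizrzximy" (len 17), cursors c1@2 c2@7 c3@10 c4@15, authorship 11...22.33...44..
After op 4 (insert('j')): buffer="xijsspxijfxijzrzxijmy" (len 21), cursors c1@3 c2@9 c3@13 c4@19, authorship 111...222.333...444..

Answer: xijsspxijfxijzrzxijmy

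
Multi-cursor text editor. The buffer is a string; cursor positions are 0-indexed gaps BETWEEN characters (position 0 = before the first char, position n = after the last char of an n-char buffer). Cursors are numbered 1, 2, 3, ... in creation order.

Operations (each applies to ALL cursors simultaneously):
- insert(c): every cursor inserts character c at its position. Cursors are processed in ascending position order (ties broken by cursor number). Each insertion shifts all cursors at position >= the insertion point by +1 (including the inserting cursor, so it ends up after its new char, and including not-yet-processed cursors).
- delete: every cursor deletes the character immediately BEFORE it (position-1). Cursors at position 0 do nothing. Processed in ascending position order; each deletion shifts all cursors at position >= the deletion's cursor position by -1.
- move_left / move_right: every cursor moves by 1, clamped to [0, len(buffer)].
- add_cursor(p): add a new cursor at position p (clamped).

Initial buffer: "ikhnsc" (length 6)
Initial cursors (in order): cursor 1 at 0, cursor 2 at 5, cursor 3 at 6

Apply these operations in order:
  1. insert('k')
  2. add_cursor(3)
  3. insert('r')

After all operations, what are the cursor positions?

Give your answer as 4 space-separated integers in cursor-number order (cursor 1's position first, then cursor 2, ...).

Answer: 2 10 13 5

Derivation:
After op 1 (insert('k')): buffer="kikhnskck" (len 9), cursors c1@1 c2@7 c3@9, authorship 1.....2.3
After op 2 (add_cursor(3)): buffer="kikhnskck" (len 9), cursors c1@1 c4@3 c2@7 c3@9, authorship 1.....2.3
After op 3 (insert('r')): buffer="krikrhnskrckr" (len 13), cursors c1@2 c4@5 c2@10 c3@13, authorship 11..4...22.33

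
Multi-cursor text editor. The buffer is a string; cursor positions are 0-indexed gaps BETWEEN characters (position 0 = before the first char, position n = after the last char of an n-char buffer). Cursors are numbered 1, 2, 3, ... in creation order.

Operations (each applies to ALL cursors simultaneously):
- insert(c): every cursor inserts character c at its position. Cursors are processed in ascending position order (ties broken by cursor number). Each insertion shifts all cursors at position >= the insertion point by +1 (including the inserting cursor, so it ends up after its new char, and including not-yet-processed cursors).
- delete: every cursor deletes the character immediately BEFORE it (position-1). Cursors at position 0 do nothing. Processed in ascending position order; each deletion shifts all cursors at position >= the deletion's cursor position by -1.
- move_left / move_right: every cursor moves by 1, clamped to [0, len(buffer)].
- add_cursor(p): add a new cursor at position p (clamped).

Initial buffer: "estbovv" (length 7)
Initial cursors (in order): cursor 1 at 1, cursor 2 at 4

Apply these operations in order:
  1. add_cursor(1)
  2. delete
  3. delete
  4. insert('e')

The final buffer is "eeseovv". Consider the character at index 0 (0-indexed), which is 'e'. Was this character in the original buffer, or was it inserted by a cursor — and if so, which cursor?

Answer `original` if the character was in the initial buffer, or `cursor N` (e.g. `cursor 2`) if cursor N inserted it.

After op 1 (add_cursor(1)): buffer="estbovv" (len 7), cursors c1@1 c3@1 c2@4, authorship .......
After op 2 (delete): buffer="stovv" (len 5), cursors c1@0 c3@0 c2@2, authorship .....
After op 3 (delete): buffer="sovv" (len 4), cursors c1@0 c3@0 c2@1, authorship ....
After op 4 (insert('e')): buffer="eeseovv" (len 7), cursors c1@2 c3@2 c2@4, authorship 13.2...
Authorship (.=original, N=cursor N): 1 3 . 2 . . .
Index 0: author = 1

Answer: cursor 1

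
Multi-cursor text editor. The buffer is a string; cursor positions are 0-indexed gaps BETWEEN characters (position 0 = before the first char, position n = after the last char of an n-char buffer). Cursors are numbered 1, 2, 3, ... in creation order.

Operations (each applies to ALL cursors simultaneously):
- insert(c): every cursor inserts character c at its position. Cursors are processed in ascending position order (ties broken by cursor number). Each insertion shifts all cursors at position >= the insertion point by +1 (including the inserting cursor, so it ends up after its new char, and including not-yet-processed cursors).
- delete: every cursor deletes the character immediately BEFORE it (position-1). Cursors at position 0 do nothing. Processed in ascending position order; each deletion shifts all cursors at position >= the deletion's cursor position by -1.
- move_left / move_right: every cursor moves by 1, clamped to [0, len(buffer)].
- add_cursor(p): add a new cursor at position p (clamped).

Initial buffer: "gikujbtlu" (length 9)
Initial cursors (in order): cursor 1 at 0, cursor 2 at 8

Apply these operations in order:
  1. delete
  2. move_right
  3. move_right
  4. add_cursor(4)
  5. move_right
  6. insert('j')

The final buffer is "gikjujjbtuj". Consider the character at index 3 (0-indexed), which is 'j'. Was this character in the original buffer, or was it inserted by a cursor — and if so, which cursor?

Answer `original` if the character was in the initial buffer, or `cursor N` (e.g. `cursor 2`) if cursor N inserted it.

After op 1 (delete): buffer="gikujbtu" (len 8), cursors c1@0 c2@7, authorship ........
After op 2 (move_right): buffer="gikujbtu" (len 8), cursors c1@1 c2@8, authorship ........
After op 3 (move_right): buffer="gikujbtu" (len 8), cursors c1@2 c2@8, authorship ........
After op 4 (add_cursor(4)): buffer="gikujbtu" (len 8), cursors c1@2 c3@4 c2@8, authorship ........
After op 5 (move_right): buffer="gikujbtu" (len 8), cursors c1@3 c3@5 c2@8, authorship ........
After op 6 (insert('j')): buffer="gikjujjbtuj" (len 11), cursors c1@4 c3@7 c2@11, authorship ...1..3...2
Authorship (.=original, N=cursor N): . . . 1 . . 3 . . . 2
Index 3: author = 1

Answer: cursor 1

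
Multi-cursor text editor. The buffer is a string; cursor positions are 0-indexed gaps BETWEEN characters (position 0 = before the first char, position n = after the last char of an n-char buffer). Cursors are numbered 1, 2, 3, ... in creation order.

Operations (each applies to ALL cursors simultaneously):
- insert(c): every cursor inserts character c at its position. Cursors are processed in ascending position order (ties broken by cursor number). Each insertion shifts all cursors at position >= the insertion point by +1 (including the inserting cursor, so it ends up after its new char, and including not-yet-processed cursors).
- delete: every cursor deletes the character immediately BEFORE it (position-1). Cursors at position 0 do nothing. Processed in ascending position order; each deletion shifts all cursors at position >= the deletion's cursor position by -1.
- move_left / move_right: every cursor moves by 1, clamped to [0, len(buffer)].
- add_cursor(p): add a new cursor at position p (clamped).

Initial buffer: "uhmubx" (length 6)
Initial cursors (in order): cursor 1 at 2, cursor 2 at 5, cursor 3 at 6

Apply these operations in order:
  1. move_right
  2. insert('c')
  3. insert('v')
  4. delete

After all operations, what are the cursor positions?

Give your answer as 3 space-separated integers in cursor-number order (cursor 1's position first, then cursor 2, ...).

After op 1 (move_right): buffer="uhmubx" (len 6), cursors c1@3 c2@6 c3@6, authorship ......
After op 2 (insert('c')): buffer="uhmcubxcc" (len 9), cursors c1@4 c2@9 c3@9, authorship ...1...23
After op 3 (insert('v')): buffer="uhmcvubxccvv" (len 12), cursors c1@5 c2@12 c3@12, authorship ...11...2323
After op 4 (delete): buffer="uhmcubxcc" (len 9), cursors c1@4 c2@9 c3@9, authorship ...1...23

Answer: 4 9 9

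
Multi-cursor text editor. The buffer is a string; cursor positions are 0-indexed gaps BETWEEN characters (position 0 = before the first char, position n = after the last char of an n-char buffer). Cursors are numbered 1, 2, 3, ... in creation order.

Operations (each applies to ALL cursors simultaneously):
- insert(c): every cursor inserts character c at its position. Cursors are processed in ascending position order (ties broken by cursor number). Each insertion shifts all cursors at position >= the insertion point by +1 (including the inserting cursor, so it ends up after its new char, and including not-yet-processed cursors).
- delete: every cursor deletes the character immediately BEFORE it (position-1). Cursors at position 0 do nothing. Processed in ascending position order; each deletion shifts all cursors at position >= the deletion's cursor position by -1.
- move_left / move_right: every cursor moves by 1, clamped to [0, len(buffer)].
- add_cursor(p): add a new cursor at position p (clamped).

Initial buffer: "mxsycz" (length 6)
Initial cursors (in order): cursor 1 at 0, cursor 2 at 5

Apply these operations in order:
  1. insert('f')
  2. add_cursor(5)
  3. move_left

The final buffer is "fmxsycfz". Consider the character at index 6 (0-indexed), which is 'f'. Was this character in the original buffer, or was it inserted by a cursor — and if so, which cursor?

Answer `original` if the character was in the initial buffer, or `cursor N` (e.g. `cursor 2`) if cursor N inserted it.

Answer: cursor 2

Derivation:
After op 1 (insert('f')): buffer="fmxsycfz" (len 8), cursors c1@1 c2@7, authorship 1.....2.
After op 2 (add_cursor(5)): buffer="fmxsycfz" (len 8), cursors c1@1 c3@5 c2@7, authorship 1.....2.
After op 3 (move_left): buffer="fmxsycfz" (len 8), cursors c1@0 c3@4 c2@6, authorship 1.....2.
Authorship (.=original, N=cursor N): 1 . . . . . 2 .
Index 6: author = 2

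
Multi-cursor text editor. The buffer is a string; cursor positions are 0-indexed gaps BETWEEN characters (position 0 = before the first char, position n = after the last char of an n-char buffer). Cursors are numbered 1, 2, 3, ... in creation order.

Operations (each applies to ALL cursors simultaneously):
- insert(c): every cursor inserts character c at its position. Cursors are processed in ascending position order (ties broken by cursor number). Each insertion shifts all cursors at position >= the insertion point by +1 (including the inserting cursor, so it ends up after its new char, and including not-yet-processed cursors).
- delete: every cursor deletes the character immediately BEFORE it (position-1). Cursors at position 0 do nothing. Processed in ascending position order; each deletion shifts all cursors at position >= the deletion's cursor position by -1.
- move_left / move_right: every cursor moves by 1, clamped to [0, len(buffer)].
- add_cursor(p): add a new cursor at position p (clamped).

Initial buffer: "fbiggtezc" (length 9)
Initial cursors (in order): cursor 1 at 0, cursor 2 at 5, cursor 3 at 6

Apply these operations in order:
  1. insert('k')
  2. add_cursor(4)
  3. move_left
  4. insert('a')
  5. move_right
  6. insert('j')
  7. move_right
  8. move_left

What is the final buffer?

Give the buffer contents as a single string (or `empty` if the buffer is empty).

After op 1 (insert('k')): buffer="kfbiggktkezc" (len 12), cursors c1@1 c2@7 c3@9, authorship 1.....2.3...
After op 2 (add_cursor(4)): buffer="kfbiggktkezc" (len 12), cursors c1@1 c4@4 c2@7 c3@9, authorship 1.....2.3...
After op 3 (move_left): buffer="kfbiggktkezc" (len 12), cursors c1@0 c4@3 c2@6 c3@8, authorship 1.....2.3...
After op 4 (insert('a')): buffer="akfbaiggaktakezc" (len 16), cursors c1@1 c4@5 c2@9 c3@12, authorship 11..4...22.33...
After op 5 (move_right): buffer="akfbaiggaktakezc" (len 16), cursors c1@2 c4@6 c2@10 c3@13, authorship 11..4...22.33...
After op 6 (insert('j')): buffer="akjfbaijggakjtakjezc" (len 20), cursors c1@3 c4@8 c2@13 c3@17, authorship 111..4.4..222.333...
After op 7 (move_right): buffer="akjfbaijggakjtakjezc" (len 20), cursors c1@4 c4@9 c2@14 c3@18, authorship 111..4.4..222.333...
After op 8 (move_left): buffer="akjfbaijggakjtakjezc" (len 20), cursors c1@3 c4@8 c2@13 c3@17, authorship 111..4.4..222.333...

Answer: akjfbaijggakjtakjezc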